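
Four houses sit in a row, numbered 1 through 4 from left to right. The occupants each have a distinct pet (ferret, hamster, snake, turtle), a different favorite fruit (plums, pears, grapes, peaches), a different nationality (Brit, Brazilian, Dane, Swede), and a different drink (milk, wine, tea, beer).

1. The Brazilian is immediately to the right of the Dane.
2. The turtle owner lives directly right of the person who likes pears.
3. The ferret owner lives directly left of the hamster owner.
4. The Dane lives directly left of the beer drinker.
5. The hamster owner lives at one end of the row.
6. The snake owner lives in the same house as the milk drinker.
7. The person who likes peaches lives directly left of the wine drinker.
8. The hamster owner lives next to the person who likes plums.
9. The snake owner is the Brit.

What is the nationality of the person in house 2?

From clue 5, the hamster owner must be in house 4.
By clue 8, the person who likes plums is in house 3.
So house 4 gets grapes for favorite fruit.
By clue 3, the ferret owner is in house 3.
The only pet still possible for house 1 is snake.
House 2 pet: only turtle fits.
Clue 2 places the person who likes pears in house 1.
From clue 6, the milk drinker must be in house 1.
From clue 9, the Brit must be in house 1.
That leaves peaches as the favorite fruit for house 2.
From clue 7, the wine drinker must be in house 3.
House 2's drink must be tea (nothing else left).
House 4 drink: only beer fits.
Clue 4 places the Dane in house 3.
So house 2 gets Swede for nationality.
That leaves Brazilian as the nationality for house 4.
So: house 1 = snake/pears/Brit/milk, house 2 = turtle/peaches/Swede/tea, house 3 = ferret/plums/Dane/wine, house 4 = hamster/grapes/Brazilian/beer.

Swede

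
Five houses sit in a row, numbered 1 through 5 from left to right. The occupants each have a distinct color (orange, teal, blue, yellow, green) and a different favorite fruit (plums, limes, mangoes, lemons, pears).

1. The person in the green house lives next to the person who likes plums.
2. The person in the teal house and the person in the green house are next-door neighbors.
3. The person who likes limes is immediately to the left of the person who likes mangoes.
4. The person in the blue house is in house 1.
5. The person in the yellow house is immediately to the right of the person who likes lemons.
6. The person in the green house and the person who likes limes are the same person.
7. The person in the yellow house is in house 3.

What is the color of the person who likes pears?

blue

The person in the blue house is in house 1 (clue 4).
By clue 7, the person in the yellow house is in house 3.
Clue 2 places the person in the teal house in house 5.
Clue 2: the person in the green house is in house 4.
From clue 5, the person who likes lemons must be in house 2.
By clue 6, the person who likes limes is in house 4.
That leaves orange as the color for house 2.
Clue 3: the person who likes mangoes is in house 5.
The only favorite fruit still possible for house 1 is pears.
House 3 favorite fruit: only plums fits.
So: house 1 = blue/pears, house 2 = orange/lemons, house 3 = yellow/plums, house 4 = green/limes, house 5 = teal/mangoes.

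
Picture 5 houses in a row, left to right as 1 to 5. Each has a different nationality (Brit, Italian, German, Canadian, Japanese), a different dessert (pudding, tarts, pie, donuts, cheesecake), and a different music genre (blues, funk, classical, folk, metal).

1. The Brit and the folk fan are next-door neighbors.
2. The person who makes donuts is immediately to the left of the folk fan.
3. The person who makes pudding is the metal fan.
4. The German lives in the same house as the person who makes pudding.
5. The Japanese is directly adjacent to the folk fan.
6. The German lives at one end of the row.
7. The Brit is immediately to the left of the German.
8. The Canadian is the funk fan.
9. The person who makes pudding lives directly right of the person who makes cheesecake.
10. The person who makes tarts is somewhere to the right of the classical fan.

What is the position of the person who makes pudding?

5

From clue 7, the Brit must be in house 4.
From clue 7, the German must be in house 5.
By clue 4, the person who makes pudding is in house 5.
Clue 5: the Japanese is in house 2.
Clue 5 places the folk fan in house 3.
Clue 9: the person who makes cheesecake is in house 4.
That leaves pie as the dessert for house 1.
That leaves tarts as the dessert for house 3.
Clue 3 places the metal fan in house 5.
By clue 8, the Canadian is in house 1.
Clue 8: the funk fan is in house 1.
That leaves Italian as the nationality for house 3.
That leaves donuts as the dessert for house 2.
The only music genre still possible for house 2 is classical.
The only music genre still possible for house 4 is blues.
So: house 1 = Canadian/pie/funk, house 2 = Japanese/donuts/classical, house 3 = Italian/tarts/folk, house 4 = Brit/cheesecake/blues, house 5 = German/pudding/metal.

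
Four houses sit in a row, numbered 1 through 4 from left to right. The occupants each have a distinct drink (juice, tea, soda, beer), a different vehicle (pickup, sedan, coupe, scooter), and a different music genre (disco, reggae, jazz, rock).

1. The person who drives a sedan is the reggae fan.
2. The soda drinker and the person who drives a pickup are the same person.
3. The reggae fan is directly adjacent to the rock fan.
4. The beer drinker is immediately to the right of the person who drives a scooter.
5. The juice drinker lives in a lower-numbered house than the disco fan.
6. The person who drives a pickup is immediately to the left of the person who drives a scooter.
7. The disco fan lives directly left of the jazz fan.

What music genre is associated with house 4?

jazz

The beer drinker is narrowed to house 3 or 4; consider each.
Placing it in house 3 leads to a contradiction, so it's in house 4.
Clue 4: the person who drives a scooter is in house 3.
Clue 6: the person who drives a pickup is in house 2.
So house 3 gets tea for drink.
Clue 2: the soda drinker is in house 2.
So house 1 gets juice for drink.
House 1's music genre must be reggae (nothing else left).
House 4 music genre: only jazz fits.
The person who drives a sedan is in house 1 (clue 1).
Clue 3 places the rock fan in house 2.
By clue 7, the disco fan is in house 3.
The only vehicle still possible for house 4 is coupe.
So: house 1 = juice/sedan/reggae, house 2 = soda/pickup/rock, house 3 = tea/scooter/disco, house 4 = beer/coupe/jazz.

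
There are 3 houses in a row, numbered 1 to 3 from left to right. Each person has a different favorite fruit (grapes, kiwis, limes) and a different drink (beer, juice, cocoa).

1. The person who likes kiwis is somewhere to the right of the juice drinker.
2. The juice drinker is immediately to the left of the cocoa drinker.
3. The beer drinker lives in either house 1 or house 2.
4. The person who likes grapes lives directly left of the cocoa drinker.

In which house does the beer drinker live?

1

That leaves cocoa as the drink for house 3.
The juice drinker is in house 2 (clue 2).
Clue 4 places the person who likes grapes in house 2.
That leaves limes as the favorite fruit for house 1.
The only favorite fruit still possible for house 3 is kiwis.
That leaves beer as the drink for house 1.
So: house 1 = limes/beer, house 2 = grapes/juice, house 3 = kiwis/cocoa.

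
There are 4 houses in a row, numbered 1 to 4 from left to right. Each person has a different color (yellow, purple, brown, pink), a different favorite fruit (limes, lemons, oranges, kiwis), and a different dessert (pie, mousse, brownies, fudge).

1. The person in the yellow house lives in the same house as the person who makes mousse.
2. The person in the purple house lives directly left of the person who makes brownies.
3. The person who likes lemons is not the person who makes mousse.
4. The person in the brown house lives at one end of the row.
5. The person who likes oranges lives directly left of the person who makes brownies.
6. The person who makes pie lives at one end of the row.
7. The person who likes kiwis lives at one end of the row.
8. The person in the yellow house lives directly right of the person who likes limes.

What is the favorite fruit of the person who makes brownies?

limes

The person in the brown house is narrowed to house 1 or 4; consider each.
Placing it in house 4 leads to a contradiction, so it's in house 1.
The person in the purple house is narrowed to house 2 or 3; consider each.
Placing it in house 3 leads to a contradiction, so it's in house 2.
Clue 2 places the person who makes brownies in house 3.
By clue 5, the person who likes oranges is in house 2.
By clue 1, the person in the yellow house is in house 4.
The person who makes mousse is in house 4 (clue 1).
The person who likes limes is in house 3 (clue 8).
So house 3 gets pink for color.
House 1's favorite fruit must be lemons (nothing else left).
House 4's favorite fruit must be kiwis (nothing else left).
House 2's dessert must be fudge (nothing else left).
House 1's dessert must be pie (nothing else left).
So: house 1 = brown/lemons/pie, house 2 = purple/oranges/fudge, house 3 = pink/limes/brownies, house 4 = yellow/kiwis/mousse.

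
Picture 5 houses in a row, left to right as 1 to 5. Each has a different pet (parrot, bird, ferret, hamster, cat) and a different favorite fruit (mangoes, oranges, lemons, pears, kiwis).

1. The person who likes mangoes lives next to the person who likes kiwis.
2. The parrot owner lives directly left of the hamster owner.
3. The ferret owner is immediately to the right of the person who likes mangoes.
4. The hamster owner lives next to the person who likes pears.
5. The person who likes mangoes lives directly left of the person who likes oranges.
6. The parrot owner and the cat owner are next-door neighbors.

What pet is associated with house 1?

cat

The ferret owner is narrowed to house 2 or 3 or 4 or 5; consider each.
Placing it in house 2 and house 3 and house 4 leads to a contradiction, so it's in house 5.
The person who likes mangoes is in house 4 (clue 3).
The person who likes oranges is in house 5 (clue 5).
By clue 1, the person who likes kiwis is in house 3.
That leaves bird as the pet for house 4.
The hamster owner is narrowed to house 2 or 3; consider each.
Placing it in house 2 leads to a contradiction, so it's in house 3.
The parrot owner is in house 2 (clue 2).
By clue 4, the person who likes pears is in house 2.
That leaves cat as the pet for house 1.
That leaves lemons as the favorite fruit for house 1.
So: house 1 = cat/lemons, house 2 = parrot/pears, house 3 = hamster/kiwis, house 4 = bird/mangoes, house 5 = ferret/oranges.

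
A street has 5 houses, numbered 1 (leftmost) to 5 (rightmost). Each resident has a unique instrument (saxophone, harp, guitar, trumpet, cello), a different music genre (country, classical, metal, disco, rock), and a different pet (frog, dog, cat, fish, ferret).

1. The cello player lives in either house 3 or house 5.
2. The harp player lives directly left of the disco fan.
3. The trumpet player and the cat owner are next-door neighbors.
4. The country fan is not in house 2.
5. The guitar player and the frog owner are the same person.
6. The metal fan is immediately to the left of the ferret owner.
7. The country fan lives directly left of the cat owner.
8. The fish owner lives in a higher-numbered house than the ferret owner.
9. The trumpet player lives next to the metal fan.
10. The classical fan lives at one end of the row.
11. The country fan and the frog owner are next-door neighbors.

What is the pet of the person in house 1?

dog

That leaves dog as the pet for house 1.
The cello player is narrowed to house 3 or 5; consider each.
Placing it in house 3 leads to a contradiction, so it's in house 5.
The classical fan is narrowed to house 1 or 5; consider each.
Placing it in house 5 leads to a contradiction, so it's in house 1.
House 2's pet must be frog (nothing else left).
So house 3 gets ferret for pet.
The guitar player is in house 2 (clue 5).
By clue 6, the metal fan is in house 2.
By clue 9, the trumpet player is in house 3.
Clue 11: the country fan is in house 3.
Clue 2 places the harp player in house 4.
By clue 2, the disco fan is in house 5.
Clue 3 places the cat owner in house 4.
House 1's instrument must be saxophone (nothing else left).
The only music genre still possible for house 4 is rock.
House 5 pet: only fish fits.
So: house 1 = saxophone/classical/dog, house 2 = guitar/metal/frog, house 3 = trumpet/country/ferret, house 4 = harp/rock/cat, house 5 = cello/disco/fish.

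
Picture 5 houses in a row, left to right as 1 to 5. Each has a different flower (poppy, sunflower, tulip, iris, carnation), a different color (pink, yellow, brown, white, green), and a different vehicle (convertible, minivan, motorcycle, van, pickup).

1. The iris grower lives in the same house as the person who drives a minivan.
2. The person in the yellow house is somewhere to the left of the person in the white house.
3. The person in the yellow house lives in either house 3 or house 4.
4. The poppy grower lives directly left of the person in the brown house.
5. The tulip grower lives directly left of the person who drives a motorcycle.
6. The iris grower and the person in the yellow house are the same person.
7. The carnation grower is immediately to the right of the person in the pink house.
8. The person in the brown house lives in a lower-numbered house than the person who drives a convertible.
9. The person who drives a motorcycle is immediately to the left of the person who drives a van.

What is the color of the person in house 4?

yellow

House 1 vehicle: only pickup fits.
The only vehicle still possible for house 2 is motorcycle.
The tulip grower is in house 1 (clue 5).
The person who drives a van is in house 3 (clue 9).
That leaves convertible as the vehicle for house 5.
Clue 1 places the iris grower in house 4.
By clue 6, the person in the yellow house is in house 4.
The only color still possible for house 3 is brown.
House 5's color must be white (nothing else left).
House 4 vehicle: only minivan fits.
Clue 4: the poppy grower is in house 2.
So house 3 gets carnation for flower.
So house 5 gets sunflower for flower.
By clue 7, the person in the pink house is in house 2.
House 1's color must be green (nothing else left).
So: house 1 = tulip/green/pickup, house 2 = poppy/pink/motorcycle, house 3 = carnation/brown/van, house 4 = iris/yellow/minivan, house 5 = sunflower/white/convertible.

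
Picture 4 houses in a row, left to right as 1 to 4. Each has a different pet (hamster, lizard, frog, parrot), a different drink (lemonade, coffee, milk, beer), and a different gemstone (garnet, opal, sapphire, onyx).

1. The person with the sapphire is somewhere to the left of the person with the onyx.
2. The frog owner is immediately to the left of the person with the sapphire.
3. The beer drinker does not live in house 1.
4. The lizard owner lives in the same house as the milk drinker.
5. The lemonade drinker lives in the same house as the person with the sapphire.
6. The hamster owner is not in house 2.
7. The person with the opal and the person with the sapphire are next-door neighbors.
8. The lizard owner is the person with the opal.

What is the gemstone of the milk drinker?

The frog owner is narrowed to house 1 or 2; consider each.
Placing it in house 2 leads to a contradiction, so it's in house 1.
Clue 2: the person with the sapphire is in house 2.
From clue 5, the lemonade drinker must be in house 2.
So house 2 gets parrot for pet.
The only pet still possible for house 4 is hamster.
By clue 4, the milk drinker is in house 3.
From clue 8, the person with the opal must be in house 3.
So house 3 gets lizard for pet.
So house 1 gets coffee for drink.
The only drink still possible for house 4 is beer.
So house 1 gets garnet for gemstone.
That leaves onyx as the gemstone for house 4.
So: house 1 = frog/coffee/garnet, house 2 = parrot/lemonade/sapphire, house 3 = lizard/milk/opal, house 4 = hamster/beer/onyx.

opal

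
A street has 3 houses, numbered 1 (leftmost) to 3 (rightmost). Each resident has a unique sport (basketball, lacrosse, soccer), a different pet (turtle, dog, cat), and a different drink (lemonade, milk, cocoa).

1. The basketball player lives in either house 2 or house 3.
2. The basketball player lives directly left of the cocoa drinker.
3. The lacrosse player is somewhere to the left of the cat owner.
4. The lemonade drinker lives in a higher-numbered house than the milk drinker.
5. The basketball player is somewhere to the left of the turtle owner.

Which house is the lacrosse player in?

1

Clue 2: the basketball player is in house 2.
Clue 2: the cocoa drinker is in house 3.
By clue 5, the turtle owner is in house 3.
So house 1 gets lacrosse for sport.
That leaves soccer as the sport for house 3.
The only pet still possible for house 1 is dog.
So house 2 gets cat for pet.
House 1 drink: only milk fits.
So house 2 gets lemonade for drink.
So: house 1 = lacrosse/dog/milk, house 2 = basketball/cat/lemonade, house 3 = soccer/turtle/cocoa.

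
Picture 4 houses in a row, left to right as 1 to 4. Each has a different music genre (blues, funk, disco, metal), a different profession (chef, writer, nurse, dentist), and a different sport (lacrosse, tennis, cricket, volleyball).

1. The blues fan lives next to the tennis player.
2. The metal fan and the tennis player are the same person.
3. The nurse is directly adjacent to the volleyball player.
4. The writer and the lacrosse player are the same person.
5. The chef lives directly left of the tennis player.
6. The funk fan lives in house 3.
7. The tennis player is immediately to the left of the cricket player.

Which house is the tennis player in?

By clue 6, the funk fan is in house 3.
Clue 2 places the metal fan in house 2.
By clue 2, the tennis player is in house 2.
Clue 5 places the chef in house 1.
The cricket player is in house 3 (clue 7).
Clue 1: the blues fan is in house 1.
From clue 4, the writer must be in house 4.
Clue 4: the lacrosse player is in house 4.
House 4 music genre: only disco fits.
The only sport still possible for house 1 is volleyball.
The nurse is in house 2 (clue 3).
So house 3 gets dentist for profession.
So: house 1 = blues/chef/volleyball, house 2 = metal/nurse/tennis, house 3 = funk/dentist/cricket, house 4 = disco/writer/lacrosse.

2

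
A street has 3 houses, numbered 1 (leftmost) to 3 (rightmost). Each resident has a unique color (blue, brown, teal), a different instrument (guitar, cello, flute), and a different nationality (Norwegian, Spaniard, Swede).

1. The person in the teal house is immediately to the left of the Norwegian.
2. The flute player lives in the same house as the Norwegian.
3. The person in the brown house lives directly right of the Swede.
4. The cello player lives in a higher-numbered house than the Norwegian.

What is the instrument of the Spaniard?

The cello player is in house 3 (clue 4).
Clue 4 places the Norwegian in house 2.
The only instrument still possible for house 1 is guitar.
So house 2 gets flute for instrument.
House 1's nationality must be Swede (nothing else left).
House 3 nationality: only Spaniard fits.
The person in the teal house is in house 1 (clue 1).
Clue 3: the person in the brown house is in house 2.
House 3 color: only blue fits.
So: house 1 = teal/guitar/Swede, house 2 = brown/flute/Norwegian, house 3 = blue/cello/Spaniard.

cello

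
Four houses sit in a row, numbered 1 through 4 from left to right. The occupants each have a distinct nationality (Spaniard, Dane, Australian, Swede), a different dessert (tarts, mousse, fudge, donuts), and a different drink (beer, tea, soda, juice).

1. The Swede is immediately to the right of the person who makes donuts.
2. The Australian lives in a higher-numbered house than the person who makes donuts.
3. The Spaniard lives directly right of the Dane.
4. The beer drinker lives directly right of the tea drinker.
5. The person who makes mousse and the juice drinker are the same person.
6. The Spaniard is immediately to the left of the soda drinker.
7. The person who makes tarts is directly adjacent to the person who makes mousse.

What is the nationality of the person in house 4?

House 1's nationality must be Dane (nothing else left).
The Spaniard is in house 2 (clue 3).
Clue 6: the soda drinker is in house 3.
From clue 4, the beer drinker must be in house 2.
The tea drinker is in house 1 (clue 4).
House 4 drink: only juice fits.
Clue 5: the person who makes mousse is in house 4.
The person who makes tarts is in house 3 (clue 7).
House 1 dessert: only fudge fits.
House 2 dessert: only donuts fits.
The Swede is in house 3 (clue 1).
That leaves Australian as the nationality for house 4.
So: house 1 = Dane/fudge/tea, house 2 = Spaniard/donuts/beer, house 3 = Swede/tarts/soda, house 4 = Australian/mousse/juice.

Australian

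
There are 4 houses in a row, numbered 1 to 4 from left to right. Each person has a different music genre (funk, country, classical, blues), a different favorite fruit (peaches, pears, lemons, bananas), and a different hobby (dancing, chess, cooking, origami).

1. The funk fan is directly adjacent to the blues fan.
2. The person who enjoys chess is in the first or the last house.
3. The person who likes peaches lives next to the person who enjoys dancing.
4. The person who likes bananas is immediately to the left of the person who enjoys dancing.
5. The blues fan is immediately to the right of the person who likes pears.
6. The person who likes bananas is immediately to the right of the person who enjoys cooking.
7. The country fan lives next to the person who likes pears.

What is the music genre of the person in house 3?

funk

The person who likes bananas is narrowed to house 2 or 3; consider each.
Placing it in house 3 leads to a contradiction, so it's in house 2.
Clue 4 places the person who enjoys dancing in house 3.
From clue 6, the person who enjoys cooking must be in house 1.
The only hobby still possible for house 2 is origami.
House 4 hobby: only chess fits.
Clue 3: the person who likes peaches is in house 4.
The blues fan is narrowed to house 2 or 4; consider each.
Placing it in house 2 leads to a contradiction, so it's in house 4.
The funk fan is in house 3 (clue 1).
Clue 5: the person who likes pears is in house 3.
That leaves classical as the music genre for house 1.
That leaves country as the music genre for house 2.
House 1's favorite fruit must be lemons (nothing else left).
So: house 1 = classical/lemons/cooking, house 2 = country/bananas/origami, house 3 = funk/pears/dancing, house 4 = blues/peaches/chess.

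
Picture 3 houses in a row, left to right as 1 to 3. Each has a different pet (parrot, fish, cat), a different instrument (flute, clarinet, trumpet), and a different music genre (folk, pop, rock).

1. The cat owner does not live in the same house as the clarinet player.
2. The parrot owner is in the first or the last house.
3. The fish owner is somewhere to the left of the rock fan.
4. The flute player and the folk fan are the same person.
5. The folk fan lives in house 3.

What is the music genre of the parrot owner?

Clue 5: the folk fan is in house 3.
House 1 music genre: only pop fits.
House 2 music genre: only rock fits.
The fish owner is in house 1 (clue 3).
The flute player is in house 3 (clue 4).
So house 2 gets cat for pet.
The only pet still possible for house 3 is parrot.
From clue 1, the clarinet player must be in house 1.
House 2's instrument must be trumpet (nothing else left).
So: house 1 = fish/clarinet/pop, house 2 = cat/trumpet/rock, house 3 = parrot/flute/folk.

folk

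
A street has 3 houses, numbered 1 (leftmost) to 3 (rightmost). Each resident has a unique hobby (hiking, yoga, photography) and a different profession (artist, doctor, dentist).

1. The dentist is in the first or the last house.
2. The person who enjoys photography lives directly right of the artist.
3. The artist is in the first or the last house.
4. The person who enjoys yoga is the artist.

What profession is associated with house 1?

artist

By clue 3, the artist is in house 1.
From clue 4, the person who enjoys yoga must be in house 1.
House 2 profession: only doctor fits.
House 3's profession must be dentist (nothing else left).
The person who enjoys photography is in house 2 (clue 2).
House 3 hobby: only hiking fits.
So: house 1 = yoga/artist, house 2 = photography/doctor, house 3 = hiking/dentist.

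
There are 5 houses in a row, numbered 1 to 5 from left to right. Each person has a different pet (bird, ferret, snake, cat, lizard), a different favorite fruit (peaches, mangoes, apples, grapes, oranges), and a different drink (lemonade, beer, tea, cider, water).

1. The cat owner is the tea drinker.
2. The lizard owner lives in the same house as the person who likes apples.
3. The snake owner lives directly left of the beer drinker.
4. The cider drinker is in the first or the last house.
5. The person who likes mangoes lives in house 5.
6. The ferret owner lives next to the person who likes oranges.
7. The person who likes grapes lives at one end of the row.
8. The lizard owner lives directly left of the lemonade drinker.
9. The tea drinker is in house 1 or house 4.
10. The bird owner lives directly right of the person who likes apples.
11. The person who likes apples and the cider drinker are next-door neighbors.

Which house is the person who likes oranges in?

4

Clue 5: the person who likes mangoes is in house 5.
The only favorite fruit still possible for house 1 is grapes.
The bird owner is narrowed to house 3 or 5; consider each.
Placing it in house 5 leads to a contradiction, so it's in house 3.
By clue 10, the person who likes apples is in house 2.
Clue 11: the cider drinker is in house 1.
House 5 pet: only ferret fits.
Clue 1 places the cat owner in house 4.
From clue 2, the lizard owner must be in house 2.
Clue 6 places the person who likes oranges in house 4.
From clue 8, the lemonade drinker must be in house 3.
That leaves snake as the pet for house 1.
The only favorite fruit still possible for house 3 is peaches.
House 4 drink: only tea fits.
Clue 3: the beer drinker is in house 2.
House 5 drink: only water fits.
So: house 1 = snake/grapes/cider, house 2 = lizard/apples/beer, house 3 = bird/peaches/lemonade, house 4 = cat/oranges/tea, house 5 = ferret/mangoes/water.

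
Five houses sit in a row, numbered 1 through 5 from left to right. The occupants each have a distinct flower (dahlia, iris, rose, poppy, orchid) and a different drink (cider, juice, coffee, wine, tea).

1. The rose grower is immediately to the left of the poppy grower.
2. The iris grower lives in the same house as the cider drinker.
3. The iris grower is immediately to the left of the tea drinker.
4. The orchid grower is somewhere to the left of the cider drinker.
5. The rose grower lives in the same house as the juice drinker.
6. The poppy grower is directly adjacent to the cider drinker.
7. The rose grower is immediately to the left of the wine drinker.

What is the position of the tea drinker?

5

The iris grower is narrowed to house 2 or 3 or 4; consider each.
Placing it in house 2 and house 3 leads to a contradiction, so it's in house 4.
From clue 2, the cider drinker must be in house 4.
Clue 3 places the tea drinker in house 5.
By clue 1, the rose grower is in house 2.
By clue 1, the poppy grower is in house 3.
Clue 5: the juice drinker is in house 2.
Clue 7: the wine drinker is in house 3.
House 1's flower must be orchid (nothing else left).
That leaves dahlia as the flower for house 5.
House 1 drink: only coffee fits.
So: house 1 = orchid/coffee, house 2 = rose/juice, house 3 = poppy/wine, house 4 = iris/cider, house 5 = dahlia/tea.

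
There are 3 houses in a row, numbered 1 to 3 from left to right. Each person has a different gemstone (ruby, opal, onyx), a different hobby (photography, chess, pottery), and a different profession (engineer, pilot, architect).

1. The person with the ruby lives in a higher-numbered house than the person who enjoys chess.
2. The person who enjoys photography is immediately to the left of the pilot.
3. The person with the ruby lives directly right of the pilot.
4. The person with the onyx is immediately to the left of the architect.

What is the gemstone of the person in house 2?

By clue 3, the person with the ruby is in house 3.
The pilot is in house 2 (clue 3).
That leaves pottery as the hobby for house 3.
The only profession still possible for house 1 is engineer.
That leaves architect as the profession for house 3.
Clue 2: the person who enjoys photography is in house 1.
From clue 4, the person with the onyx must be in house 2.
House 1's gemstone must be opal (nothing else left).
That leaves chess as the hobby for house 2.
So: house 1 = opal/photography/engineer, house 2 = onyx/chess/pilot, house 3 = ruby/pottery/architect.

onyx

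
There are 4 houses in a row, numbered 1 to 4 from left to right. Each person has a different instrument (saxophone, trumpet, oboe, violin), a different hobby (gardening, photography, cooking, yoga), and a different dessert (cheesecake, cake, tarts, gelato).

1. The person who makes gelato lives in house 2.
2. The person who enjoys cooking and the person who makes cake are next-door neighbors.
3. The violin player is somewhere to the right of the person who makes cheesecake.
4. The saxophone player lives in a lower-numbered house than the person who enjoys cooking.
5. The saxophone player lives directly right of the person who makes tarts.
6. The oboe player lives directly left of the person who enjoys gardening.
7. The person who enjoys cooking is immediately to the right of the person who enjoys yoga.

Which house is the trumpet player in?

1

Clue 1: the person who makes gelato is in house 2.
House 4's dessert must be cake (nothing else left).
From clue 2, the person who enjoys cooking must be in house 3.
From clue 4, the saxophone player must be in house 2.
The person who enjoys yoga is in house 2 (clue 7).
So house 1 gets photography for hobby.
House 4 hobby: only gardening fits.
That leaves tarts as the dessert for house 1.
That leaves cheesecake as the dessert for house 3.
From clue 3, the violin player must be in house 4.
By clue 6, the oboe player is in house 3.
House 1 instrument: only trumpet fits.
So: house 1 = trumpet/photography/tarts, house 2 = saxophone/yoga/gelato, house 3 = oboe/cooking/cheesecake, house 4 = violin/gardening/cake.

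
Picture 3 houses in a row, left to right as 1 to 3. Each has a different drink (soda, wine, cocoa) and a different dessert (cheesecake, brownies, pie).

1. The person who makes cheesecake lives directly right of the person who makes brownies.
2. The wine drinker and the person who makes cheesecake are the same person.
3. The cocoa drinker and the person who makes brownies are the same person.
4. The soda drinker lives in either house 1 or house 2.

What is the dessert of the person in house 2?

brownies

House 3's drink must be wine (nothing else left).
The person who makes cheesecake is in house 3 (clue 2).
The person who makes brownies is in house 2 (clue 1).
From clue 3, the cocoa drinker must be in house 2.
The only drink still possible for house 1 is soda.
That leaves pie as the dessert for house 1.
So: house 1 = soda/pie, house 2 = cocoa/brownies, house 3 = wine/cheesecake.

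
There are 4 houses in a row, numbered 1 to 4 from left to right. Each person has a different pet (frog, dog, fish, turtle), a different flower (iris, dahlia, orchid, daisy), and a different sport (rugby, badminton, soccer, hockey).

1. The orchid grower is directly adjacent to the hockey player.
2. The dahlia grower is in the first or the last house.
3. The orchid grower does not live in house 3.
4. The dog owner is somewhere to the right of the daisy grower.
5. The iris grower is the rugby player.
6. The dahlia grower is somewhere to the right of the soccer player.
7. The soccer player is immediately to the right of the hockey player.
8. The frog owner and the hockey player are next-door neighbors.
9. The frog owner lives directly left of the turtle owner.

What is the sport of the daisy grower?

Clue 6: the dahlia grower is in house 4.
That leaves badminton as the sport for house 4.
The orchid grower is narrowed to house 1 or 2; consider each.
Placing it in house 1 leads to a contradiction, so it's in house 2.
The hockey player is in house 1 (clue 1).
Clue 7 places the soccer player in house 2.
By clue 8, the frog owner is in house 2.
By clue 9, the turtle owner is in house 3.
The only pet still possible for house 1 is fish.
That leaves dog as the pet for house 4.
The only sport still possible for house 3 is rugby.
Clue 5 places the iris grower in house 3.
The only flower still possible for house 1 is daisy.
So: house 1 = fish/daisy/hockey, house 2 = frog/orchid/soccer, house 3 = turtle/iris/rugby, house 4 = dog/dahlia/badminton.

hockey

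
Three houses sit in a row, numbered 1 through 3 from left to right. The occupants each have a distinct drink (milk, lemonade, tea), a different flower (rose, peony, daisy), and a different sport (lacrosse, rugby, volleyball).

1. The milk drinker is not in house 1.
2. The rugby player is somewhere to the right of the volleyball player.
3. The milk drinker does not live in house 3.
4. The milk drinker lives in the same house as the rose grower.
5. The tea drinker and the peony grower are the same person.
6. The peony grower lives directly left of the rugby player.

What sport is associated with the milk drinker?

rugby

Clue 3 places the milk drinker in house 2.
Clue 4: the rose grower is in house 2.
So house 1 gets peony for flower.
The only flower still possible for house 3 is daisy.
Clue 5: the tea drinker is in house 1.
Clue 6: the rugby player is in house 2.
That leaves lemonade as the drink for house 3.
So house 1 gets volleyball for sport.
So house 3 gets lacrosse for sport.
So: house 1 = tea/peony/volleyball, house 2 = milk/rose/rugby, house 3 = lemonade/daisy/lacrosse.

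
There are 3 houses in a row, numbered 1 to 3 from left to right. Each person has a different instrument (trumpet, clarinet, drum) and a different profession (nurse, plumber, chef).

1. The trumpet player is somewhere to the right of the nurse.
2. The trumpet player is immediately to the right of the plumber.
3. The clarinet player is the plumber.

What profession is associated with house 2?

House 3's profession must be chef (nothing else left).
The clarinet player is narrowed to house 1 or 2; consider each.
Placing it in house 1 leads to a contradiction, so it's in house 2.
From clue 3, the plumber must be in house 2.
So house 1 gets drum for instrument.
That leaves trumpet as the instrument for house 3.
House 1's profession must be nurse (nothing else left).
So: house 1 = drum/nurse, house 2 = clarinet/plumber, house 3 = trumpet/chef.

plumber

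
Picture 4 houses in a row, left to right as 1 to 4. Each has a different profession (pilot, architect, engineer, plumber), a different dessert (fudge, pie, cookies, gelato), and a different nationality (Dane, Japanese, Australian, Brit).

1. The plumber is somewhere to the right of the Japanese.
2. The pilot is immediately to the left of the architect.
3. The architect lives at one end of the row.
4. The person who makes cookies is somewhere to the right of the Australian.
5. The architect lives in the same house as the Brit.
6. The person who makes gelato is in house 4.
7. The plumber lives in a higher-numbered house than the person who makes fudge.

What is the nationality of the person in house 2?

From clue 3, the architect must be in house 4.
By clue 5, the Brit is in house 4.
Clue 6: the person who makes gelato is in house 4.
The pilot is in house 3 (clue 2).
House 1's profession must be engineer (nothing else left).
That leaves plumber as the profession for house 2.
House 3 nationality: only Dane fits.
Clue 1: the Japanese is in house 1.
By clue 7, the person who makes fudge is in house 1.
House 2 nationality: only Australian fits.
The person who makes cookies is in house 3 (clue 4).
House 2's dessert must be pie (nothing else left).
So: house 1 = engineer/fudge/Japanese, house 2 = plumber/pie/Australian, house 3 = pilot/cookies/Dane, house 4 = architect/gelato/Brit.

Australian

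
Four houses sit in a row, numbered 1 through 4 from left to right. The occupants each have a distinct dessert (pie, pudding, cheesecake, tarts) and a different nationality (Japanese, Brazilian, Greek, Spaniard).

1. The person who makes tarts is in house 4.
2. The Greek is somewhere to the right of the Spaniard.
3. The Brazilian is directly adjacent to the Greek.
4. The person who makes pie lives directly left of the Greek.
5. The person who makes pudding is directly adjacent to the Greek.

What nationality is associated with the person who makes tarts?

From clue 1, the person who makes tarts must be in house 4.
The person who makes cheesecake is narrowed to house 1 or 2 or 3; consider each.
Placing it in house 1 and house 3 leads to a contradiction, so it's in house 2.
The person who makes pie is narrowed to house 1 or 3; consider each.
Placing it in house 3 leads to a contradiction, so it's in house 1.
By clue 4, the Greek is in house 2.
House 3's dessert must be pudding (nothing else left).
That leaves Japanese as the nationality for house 4.
The Spaniard is in house 1 (clue 2).
House 3 nationality: only Brazilian fits.
So: house 1 = pie/Spaniard, house 2 = cheesecake/Greek, house 3 = pudding/Brazilian, house 4 = tarts/Japanese.

Japanese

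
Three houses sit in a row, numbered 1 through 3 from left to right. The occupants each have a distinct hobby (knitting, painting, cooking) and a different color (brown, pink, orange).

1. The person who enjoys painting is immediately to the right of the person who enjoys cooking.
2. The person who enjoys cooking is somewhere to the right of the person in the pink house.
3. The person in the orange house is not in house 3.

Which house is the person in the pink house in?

1

Clue 2: the person who enjoys cooking is in house 2.
By clue 2, the person in the pink house is in house 1.
So house 1 gets knitting for hobby.
So house 3 gets painting for hobby.
House 2's color must be orange (nothing else left).
House 3 color: only brown fits.
So: house 1 = knitting/pink, house 2 = cooking/orange, house 3 = painting/brown.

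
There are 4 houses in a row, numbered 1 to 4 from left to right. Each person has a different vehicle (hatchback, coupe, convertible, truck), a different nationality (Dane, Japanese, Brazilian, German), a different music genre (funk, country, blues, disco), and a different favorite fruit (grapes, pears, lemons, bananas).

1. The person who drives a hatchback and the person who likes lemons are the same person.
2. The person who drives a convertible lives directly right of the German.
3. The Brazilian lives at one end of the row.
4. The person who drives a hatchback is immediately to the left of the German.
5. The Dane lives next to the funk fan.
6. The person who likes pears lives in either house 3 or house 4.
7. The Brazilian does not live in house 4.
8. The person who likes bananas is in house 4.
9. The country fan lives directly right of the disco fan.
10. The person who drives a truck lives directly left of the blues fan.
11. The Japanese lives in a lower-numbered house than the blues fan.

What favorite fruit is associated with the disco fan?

The Brazilian is in house 1 (clue 7).
The person who likes bananas is in house 4 (clue 8).
House 4 nationality: only Dane fits.
By clue 5, the funk fan is in house 3.
House 1 music genre: only disco fits.
House 2's music genre must be country (nothing else left).
That leaves blues as the music genre for house 4.
The only favorite fruit still possible for house 3 is pears.
Clue 10: the person who drives a truck is in house 3.
The German is in house 3 (clue 2).
Clue 4: the person who drives a hatchback is in house 2.
House 1's vehicle must be coupe (nothing else left).
So house 4 gets convertible for vehicle.
That leaves Japanese as the nationality for house 2.
Clue 1: the person who likes lemons is in house 2.
House 1's favorite fruit must be grapes (nothing else left).
So: house 1 = coupe/Brazilian/disco/grapes, house 2 = hatchback/Japanese/country/lemons, house 3 = truck/German/funk/pears, house 4 = convertible/Dane/blues/bananas.

grapes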